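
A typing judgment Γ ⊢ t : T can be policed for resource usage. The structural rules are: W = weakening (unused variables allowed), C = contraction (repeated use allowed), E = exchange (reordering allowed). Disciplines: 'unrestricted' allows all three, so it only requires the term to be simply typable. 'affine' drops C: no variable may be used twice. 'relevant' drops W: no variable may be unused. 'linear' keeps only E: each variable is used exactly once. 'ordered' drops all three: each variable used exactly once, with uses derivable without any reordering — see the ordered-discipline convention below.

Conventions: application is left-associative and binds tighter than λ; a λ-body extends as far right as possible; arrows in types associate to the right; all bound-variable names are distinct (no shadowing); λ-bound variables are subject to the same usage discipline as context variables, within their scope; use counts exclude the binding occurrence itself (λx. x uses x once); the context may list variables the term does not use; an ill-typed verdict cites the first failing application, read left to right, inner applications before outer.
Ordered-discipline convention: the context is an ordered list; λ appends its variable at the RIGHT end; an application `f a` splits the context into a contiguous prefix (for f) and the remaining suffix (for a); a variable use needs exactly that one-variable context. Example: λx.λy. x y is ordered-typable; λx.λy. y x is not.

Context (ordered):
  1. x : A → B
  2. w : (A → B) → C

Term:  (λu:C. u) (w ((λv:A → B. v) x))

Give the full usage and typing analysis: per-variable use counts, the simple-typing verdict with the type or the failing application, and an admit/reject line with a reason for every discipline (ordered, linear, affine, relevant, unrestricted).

use counts: x: 1, w: 1, u (λ-bound): 1, v (λ-bound): 1
use order (left to right): u, w, v, x
typing: well-typed — term : C
ordered: ✗ — no contiguous prefix/suffix split fits u, w, v, x
linear: ✓ — exactly-once usage across x, w, u, v
affine: ✓ — at most one use each (x, w, u, v)
relevant: ✓ — x, w, u, v: all used, weakening unneeded
unrestricted: ✓ — typability at C is all that's needed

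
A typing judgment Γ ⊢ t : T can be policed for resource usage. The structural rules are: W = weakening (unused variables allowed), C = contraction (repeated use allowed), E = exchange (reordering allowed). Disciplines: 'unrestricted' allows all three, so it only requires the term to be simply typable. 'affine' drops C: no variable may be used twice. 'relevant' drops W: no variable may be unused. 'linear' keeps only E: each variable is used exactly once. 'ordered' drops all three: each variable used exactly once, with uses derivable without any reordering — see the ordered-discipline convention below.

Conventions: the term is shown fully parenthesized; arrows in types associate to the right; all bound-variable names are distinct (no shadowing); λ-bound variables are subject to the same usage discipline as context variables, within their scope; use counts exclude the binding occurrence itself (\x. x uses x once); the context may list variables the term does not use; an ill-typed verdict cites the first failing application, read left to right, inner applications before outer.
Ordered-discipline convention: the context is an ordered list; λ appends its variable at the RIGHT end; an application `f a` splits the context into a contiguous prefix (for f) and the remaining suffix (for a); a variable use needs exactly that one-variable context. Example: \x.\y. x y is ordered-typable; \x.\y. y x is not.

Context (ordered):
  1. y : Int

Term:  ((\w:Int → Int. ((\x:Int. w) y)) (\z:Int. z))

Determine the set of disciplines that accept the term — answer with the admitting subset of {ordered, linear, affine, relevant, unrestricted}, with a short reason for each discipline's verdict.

admitted by: affine, unrestricted
counts: y ×1; w (bound) ×1; x (bound) ×0; z (bound) ×1
uses in reading order: w, y, z
typing: ✓ — Int → Int
ordered ✗ (needs weakening: x unused)
linear ✗ (needs weakening: x unused)
affine ✓ (none of y, w, x, z used more than once)
relevant ✗ (needs weakening: x unused)
unrestricted ✓ (simply typable at Int → Int; W, C, E all held)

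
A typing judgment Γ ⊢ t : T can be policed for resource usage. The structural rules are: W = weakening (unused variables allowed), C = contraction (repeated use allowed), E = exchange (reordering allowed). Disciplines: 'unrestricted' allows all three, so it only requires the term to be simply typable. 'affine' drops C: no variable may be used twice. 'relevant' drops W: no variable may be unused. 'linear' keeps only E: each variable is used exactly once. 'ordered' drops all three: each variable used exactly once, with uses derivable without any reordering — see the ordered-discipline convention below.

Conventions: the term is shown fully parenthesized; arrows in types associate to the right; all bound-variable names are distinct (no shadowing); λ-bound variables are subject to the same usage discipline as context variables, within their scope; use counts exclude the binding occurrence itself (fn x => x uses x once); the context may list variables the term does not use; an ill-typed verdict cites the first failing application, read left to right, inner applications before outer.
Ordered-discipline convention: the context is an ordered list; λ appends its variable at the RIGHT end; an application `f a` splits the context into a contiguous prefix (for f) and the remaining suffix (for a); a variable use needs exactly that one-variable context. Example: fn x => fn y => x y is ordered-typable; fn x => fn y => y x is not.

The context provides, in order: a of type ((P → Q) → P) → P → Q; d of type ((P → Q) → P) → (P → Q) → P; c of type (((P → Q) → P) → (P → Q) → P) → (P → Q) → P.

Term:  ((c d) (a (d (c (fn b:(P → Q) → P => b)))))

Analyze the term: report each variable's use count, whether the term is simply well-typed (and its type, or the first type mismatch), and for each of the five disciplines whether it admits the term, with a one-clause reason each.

use counts: a=1; d=2; c=2; b (λ-bound)=1
uses in reading order: c, d, a, d, c, b
typing: ✓ — P
ordered ✗ (uses contraction: d ×2, c ×2)
linear ✗ (uses contraction: d ×2, c ×2)
affine ✗ (uses contraction: d ×2, c ×2)
relevant ✓ (a, d, c, b: all used, weakening unneeded)
unrestricted ✓ (typability at P is all that's needed)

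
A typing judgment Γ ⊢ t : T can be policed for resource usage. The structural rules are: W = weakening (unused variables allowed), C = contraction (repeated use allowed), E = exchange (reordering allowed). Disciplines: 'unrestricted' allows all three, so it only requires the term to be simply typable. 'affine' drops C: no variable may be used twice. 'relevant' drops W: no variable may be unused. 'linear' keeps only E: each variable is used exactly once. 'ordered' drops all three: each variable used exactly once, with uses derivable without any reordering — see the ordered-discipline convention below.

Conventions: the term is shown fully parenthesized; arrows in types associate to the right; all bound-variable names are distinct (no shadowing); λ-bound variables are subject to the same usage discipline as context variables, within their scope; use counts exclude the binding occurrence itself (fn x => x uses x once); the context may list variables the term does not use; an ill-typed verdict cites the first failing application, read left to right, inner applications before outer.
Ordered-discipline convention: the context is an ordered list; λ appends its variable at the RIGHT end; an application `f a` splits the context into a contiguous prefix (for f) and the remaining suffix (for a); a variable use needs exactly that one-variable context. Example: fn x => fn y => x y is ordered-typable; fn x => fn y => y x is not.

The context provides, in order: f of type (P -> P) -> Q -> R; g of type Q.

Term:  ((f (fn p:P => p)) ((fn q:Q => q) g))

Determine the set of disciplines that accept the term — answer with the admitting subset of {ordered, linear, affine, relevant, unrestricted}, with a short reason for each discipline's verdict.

accepted by: ordered, linear, affine, relevant, unrestricted
variable uses: f: 1; g: 1; p [bound]: 1; q [bound]: 1
uses in reading order: f, p, q, g
typing: the term checks, with type R
ordered ✓ (one use each (f, g, p, q); ordered split holds)
linear ✓ (exactly-once usage across f, g, p, q)
affine ✓ (no duplicate uses among f, g, p, q)
relevant ✓ (every one of f, g, p, q appears)
unrestricted ✓ (typability at R is all that's needed)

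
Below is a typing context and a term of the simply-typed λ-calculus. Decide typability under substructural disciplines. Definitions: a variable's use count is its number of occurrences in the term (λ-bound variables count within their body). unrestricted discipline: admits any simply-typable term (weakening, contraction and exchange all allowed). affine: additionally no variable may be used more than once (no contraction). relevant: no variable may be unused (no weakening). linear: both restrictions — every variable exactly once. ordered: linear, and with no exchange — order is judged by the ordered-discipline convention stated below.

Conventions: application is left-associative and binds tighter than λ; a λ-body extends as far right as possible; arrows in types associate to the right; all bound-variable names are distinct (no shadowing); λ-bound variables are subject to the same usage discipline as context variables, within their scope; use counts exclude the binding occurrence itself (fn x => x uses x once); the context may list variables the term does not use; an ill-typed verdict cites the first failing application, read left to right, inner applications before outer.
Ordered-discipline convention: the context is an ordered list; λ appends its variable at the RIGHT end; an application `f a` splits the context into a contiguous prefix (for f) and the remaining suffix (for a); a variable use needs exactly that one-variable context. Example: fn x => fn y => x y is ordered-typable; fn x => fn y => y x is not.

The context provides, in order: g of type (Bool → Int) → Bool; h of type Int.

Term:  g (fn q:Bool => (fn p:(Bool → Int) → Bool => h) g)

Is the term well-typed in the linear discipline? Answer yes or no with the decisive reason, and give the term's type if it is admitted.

no — g ×2 used more than once (contraction); unused: q, p — weakening required
use counts: g: 2×; h: 1×; q (λ-bound): 0×; p (λ-bound): 0×
uses in reading order: g, h, g
typing: well-typed at Bool
per-discipline verdicts: ordered ✗; linear ✗; affine ✗; relevant ✗; unrestricted ✓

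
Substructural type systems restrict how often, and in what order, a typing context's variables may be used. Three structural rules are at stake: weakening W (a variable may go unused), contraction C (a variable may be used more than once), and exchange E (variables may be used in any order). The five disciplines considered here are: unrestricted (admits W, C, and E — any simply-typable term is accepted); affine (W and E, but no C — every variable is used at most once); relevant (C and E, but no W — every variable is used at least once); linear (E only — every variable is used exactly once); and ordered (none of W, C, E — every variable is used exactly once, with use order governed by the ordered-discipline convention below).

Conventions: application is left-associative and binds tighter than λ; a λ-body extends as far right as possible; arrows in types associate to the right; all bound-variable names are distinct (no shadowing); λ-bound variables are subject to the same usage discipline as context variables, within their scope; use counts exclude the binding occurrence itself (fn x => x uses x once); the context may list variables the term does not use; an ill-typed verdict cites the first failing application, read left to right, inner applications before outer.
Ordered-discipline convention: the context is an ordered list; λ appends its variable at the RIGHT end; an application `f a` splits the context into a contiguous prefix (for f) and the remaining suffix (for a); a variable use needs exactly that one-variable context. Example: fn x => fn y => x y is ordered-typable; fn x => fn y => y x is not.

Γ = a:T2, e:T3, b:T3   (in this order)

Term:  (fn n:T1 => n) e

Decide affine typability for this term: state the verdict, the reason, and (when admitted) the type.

no — not simply typable
use counts: a: 0×; e: 1×; b: 0×; n (bound): 1×
uses in reading order: n, e
typing: ill-typed: an argument T3 mismatches the expected T1
across the five disciplines: ordered ✗ | linear ✗ | affine ✗ | relevant ✗ | unrestricted ✗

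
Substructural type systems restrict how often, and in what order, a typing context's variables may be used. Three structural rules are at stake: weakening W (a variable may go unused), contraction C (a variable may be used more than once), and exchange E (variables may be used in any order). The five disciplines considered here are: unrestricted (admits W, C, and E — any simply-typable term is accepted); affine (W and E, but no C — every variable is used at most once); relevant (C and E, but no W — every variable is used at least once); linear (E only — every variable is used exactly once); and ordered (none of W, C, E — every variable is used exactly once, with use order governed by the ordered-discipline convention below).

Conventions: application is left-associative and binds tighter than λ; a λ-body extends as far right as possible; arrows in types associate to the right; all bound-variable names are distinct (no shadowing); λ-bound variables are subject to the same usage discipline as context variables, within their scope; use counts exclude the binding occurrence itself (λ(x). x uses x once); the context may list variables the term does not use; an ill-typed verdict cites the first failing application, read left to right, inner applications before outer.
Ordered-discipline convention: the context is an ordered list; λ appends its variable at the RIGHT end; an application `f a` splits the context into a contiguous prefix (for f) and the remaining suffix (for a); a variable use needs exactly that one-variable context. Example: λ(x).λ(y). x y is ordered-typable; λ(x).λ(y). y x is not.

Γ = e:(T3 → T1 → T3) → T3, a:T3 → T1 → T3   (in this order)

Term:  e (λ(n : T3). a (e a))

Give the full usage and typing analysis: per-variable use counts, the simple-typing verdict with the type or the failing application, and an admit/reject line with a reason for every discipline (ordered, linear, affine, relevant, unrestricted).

variable uses: e=2, a=2, n (λ-bound)=0
use order (left to right): e, a, e, a
typing: the term checks, with type T3
ordered ✗ (uses contraction: e ×2, a ×2; needs weakening: n unused)
linear ✗ (uses contraction: e ×2, a ×2; needs weakening: n unused)
affine ✗ (uses contraction: e ×2, a ×2)
relevant ✗ (needs weakening: n unused)
unrestricted ✓ (typability at T3 is all that's needed)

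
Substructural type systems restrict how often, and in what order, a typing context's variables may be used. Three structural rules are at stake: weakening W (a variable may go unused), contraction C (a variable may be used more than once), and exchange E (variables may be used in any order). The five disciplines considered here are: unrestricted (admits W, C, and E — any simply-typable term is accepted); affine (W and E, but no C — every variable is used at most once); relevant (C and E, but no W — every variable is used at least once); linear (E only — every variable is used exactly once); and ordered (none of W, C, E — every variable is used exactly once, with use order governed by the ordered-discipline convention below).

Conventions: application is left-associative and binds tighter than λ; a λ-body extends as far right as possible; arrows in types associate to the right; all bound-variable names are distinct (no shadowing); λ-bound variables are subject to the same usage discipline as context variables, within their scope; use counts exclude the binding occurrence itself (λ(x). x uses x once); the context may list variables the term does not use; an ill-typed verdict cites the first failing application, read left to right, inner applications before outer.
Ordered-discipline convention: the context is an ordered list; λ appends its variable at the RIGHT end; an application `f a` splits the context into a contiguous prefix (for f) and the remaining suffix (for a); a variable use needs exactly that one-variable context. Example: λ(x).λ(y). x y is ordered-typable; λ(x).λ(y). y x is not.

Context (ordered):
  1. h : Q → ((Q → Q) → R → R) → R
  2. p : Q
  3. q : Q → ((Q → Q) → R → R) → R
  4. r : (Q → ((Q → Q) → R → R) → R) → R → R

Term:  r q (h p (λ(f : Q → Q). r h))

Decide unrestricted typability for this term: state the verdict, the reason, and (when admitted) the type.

yes — simply typable at R; W, C, E all held; term : R
use counts: h: 2, p: 1, q: 1, r: 2, f (bound): 0
left-to-right use order: r, q, h, p, r, h
typing: the term checks, with type R
across the five disciplines: ordered ✗, linear ✗, affine ✗, relevant ✗, unrestricted ✓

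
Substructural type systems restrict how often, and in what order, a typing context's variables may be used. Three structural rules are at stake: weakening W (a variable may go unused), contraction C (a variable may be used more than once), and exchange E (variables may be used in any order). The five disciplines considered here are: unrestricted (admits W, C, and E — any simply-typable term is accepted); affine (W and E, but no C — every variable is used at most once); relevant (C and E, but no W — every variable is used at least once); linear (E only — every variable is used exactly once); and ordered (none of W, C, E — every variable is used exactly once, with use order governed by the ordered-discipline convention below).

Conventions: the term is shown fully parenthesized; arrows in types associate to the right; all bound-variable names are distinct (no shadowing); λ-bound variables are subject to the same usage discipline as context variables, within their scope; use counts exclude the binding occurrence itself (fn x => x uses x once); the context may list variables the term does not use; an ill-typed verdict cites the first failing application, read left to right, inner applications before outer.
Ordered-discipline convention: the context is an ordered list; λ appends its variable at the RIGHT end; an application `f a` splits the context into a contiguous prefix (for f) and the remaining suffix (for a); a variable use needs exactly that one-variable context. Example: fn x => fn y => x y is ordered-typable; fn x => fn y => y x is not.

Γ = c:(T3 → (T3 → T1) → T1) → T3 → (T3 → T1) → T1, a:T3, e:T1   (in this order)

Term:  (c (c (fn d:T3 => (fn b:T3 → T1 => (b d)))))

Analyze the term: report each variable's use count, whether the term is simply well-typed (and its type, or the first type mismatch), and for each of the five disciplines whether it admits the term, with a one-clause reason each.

use counts: c: 2×; a: 0×; e: 0×; d (λ-bound): 1×; b (λ-bound): 1×
left-to-right use order: c, c, b, d
typing: the term checks, with type T3 → (T3 → T1) → T1
ordered: ✗ — repeated use of c ×2; needs weakening: a, e unused
linear: ✗ — repeated use of c ×2; needs weakening: a, e unused
affine: ✗ — repeated use of c ×2
relevant: ✗ — needs weakening: a, e unused
unrestricted: ✓ — simply typable at T3 → (T3 → T1) → T1; W, C, E all held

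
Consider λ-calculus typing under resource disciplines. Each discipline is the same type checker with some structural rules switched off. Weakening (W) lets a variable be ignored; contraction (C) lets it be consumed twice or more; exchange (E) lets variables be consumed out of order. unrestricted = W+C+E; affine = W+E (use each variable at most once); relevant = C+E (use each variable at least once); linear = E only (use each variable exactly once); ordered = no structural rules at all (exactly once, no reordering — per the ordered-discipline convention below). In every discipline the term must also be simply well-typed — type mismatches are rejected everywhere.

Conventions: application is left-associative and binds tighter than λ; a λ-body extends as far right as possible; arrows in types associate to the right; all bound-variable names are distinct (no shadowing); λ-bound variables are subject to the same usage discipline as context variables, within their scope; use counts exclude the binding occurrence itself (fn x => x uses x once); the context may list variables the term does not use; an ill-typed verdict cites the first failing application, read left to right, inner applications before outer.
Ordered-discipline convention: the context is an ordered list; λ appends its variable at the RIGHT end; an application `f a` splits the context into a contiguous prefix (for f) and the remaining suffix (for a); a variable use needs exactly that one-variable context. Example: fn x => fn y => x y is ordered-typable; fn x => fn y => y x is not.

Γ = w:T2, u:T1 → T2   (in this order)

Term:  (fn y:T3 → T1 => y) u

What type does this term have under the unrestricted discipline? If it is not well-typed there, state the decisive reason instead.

not well-typed under unrestricted — fails simple typing
variable uses: w: 0×; u: 1×; y [bound]: 1×
uses in reading order: y, u
typing: ill-typed: a function awaiting T3 → T1 gets T1 → T2
all disciplines: ordered ✗; linear ✗; affine ✗; relevant ✗; unrestricted ✗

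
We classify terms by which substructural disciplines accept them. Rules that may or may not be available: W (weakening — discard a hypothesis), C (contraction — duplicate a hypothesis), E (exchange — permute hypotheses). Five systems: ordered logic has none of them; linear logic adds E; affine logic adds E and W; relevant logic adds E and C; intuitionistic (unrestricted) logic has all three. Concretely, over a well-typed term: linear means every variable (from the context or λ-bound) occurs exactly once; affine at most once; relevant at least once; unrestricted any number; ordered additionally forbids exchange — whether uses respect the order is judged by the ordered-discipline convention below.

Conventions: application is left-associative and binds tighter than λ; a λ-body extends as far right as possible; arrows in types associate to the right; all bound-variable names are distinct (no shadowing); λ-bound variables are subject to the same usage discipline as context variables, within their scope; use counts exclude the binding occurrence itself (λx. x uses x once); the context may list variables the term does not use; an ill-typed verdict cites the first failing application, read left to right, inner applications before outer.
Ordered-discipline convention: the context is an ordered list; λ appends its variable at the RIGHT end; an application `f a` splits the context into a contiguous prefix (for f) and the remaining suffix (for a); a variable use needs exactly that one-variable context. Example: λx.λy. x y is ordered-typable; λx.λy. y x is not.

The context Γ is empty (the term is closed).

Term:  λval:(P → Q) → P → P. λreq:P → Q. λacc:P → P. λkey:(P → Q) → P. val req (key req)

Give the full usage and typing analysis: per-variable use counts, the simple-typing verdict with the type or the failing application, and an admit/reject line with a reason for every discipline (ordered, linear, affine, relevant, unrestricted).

use counts: val [bound]: 1×; req [bound]: 2×; acc [bound]: 0×; key [bound]: 1×
use order (left to right): val, req, key, req
typing: well-typed — term : ((P → Q) → P → P) → (P → Q) → (P → P) → ((P → Q) → P) → P
ordered: ✗ — repeated use of req ×2; unused: acc — weakening required
linear: ✗ — repeated use of req ×2; unused: acc — weakening required
affine: ✗ — repeated use of req ×2
relevant: ✗ — unused: acc — weakening required
unrestricted: ✓ — type-checks (((P → Q) → P → P) → (P → Q) → (P → P) → ((P → Q) → P) → P) and nothing is barred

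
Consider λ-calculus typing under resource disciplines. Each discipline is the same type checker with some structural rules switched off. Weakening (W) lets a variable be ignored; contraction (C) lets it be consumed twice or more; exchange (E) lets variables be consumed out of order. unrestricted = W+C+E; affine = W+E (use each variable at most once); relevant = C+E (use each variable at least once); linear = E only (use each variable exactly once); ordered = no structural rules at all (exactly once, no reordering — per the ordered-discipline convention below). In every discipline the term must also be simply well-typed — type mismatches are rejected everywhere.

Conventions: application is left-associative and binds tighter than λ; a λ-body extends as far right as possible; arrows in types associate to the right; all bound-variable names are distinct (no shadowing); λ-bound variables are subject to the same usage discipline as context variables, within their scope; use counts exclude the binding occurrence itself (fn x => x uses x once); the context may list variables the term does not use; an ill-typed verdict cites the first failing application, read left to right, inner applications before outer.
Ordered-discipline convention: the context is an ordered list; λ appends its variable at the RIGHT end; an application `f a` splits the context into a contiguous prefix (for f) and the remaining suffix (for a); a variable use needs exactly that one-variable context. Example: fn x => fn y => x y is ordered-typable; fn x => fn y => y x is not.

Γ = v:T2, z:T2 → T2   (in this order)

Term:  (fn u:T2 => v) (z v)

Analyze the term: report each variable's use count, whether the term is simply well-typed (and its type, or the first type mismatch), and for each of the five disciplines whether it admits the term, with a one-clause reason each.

variable uses: v: 2, z: 1, u (bound): 0
uses in reading order: v, z, v
typing: well-typed at T2
ordered ✗ (v ×2 used more than once (contraction); u left unused)
linear ✗ (v ×2 used more than once (contraction); u left unused)
affine ✗ (v ×2 used more than once (contraction))
relevant ✗ (u left unused)
unrestricted ✓ (well-typed at T2; no restrictions here)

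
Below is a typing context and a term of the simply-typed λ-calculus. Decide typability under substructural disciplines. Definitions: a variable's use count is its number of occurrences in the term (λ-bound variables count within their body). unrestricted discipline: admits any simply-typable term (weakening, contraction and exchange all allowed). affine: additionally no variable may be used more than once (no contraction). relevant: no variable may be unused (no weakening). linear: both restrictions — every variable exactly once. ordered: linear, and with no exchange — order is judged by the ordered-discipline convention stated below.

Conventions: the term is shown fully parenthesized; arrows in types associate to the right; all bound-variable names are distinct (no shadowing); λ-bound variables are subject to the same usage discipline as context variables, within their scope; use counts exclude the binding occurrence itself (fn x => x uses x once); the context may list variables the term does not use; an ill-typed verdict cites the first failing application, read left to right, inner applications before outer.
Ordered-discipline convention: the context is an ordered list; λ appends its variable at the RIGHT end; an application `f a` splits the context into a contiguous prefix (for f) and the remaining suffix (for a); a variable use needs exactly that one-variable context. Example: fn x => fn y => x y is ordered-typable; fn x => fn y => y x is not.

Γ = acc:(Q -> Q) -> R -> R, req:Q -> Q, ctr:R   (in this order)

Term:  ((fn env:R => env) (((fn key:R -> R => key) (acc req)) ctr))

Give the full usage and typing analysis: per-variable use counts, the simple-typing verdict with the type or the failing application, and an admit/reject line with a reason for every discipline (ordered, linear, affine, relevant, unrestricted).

counts: acc: 1×, req: 1×, ctr: 1×, env [bound]: 1×, key [bound]: 1×
use order (left to right): env, key, acc, req, ctr
typing: ✓ — R
ordered: ✓, single-use (acc, req, ctr, env, key), ordered derivation ok
linear: ✓, acc, req, ctr, env, key: one use apiece
affine: ✓, no duplicate uses among acc, req, ctr, env, key
relevant: ✓, at least one use each (acc, req, ctr, env, key)
unrestricted: ✓, simply typable at R; W, C, E all held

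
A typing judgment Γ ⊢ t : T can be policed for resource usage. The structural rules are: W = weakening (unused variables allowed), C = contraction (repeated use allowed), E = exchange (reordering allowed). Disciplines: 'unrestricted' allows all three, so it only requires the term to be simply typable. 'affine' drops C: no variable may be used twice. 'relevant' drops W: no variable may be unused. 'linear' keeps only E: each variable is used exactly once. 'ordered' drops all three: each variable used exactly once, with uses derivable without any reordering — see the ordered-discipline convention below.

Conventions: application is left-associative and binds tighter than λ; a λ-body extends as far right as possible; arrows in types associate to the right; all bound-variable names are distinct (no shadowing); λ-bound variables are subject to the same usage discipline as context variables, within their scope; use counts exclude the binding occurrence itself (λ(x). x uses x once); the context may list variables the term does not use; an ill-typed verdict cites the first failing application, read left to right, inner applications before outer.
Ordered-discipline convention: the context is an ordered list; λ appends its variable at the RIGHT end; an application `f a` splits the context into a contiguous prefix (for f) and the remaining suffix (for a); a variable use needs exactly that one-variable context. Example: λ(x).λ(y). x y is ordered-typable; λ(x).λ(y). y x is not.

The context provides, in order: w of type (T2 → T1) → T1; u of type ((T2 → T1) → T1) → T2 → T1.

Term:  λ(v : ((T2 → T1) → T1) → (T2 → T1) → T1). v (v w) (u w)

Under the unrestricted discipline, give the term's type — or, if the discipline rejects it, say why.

term : (((T2 → T1) → T1) → (T2 → T1) → T1) → T1
counts: w=2; u=1; v [bound]=2
use order (left to right): v, v, w, u, w
typing: the term checks, with type (((T2 → T1) → T1) → (T2 → T1) → T1) → T1
across the five disciplines: ordered ✗; linear ✗; affine ✗; relevant ✓; unrestricted ✓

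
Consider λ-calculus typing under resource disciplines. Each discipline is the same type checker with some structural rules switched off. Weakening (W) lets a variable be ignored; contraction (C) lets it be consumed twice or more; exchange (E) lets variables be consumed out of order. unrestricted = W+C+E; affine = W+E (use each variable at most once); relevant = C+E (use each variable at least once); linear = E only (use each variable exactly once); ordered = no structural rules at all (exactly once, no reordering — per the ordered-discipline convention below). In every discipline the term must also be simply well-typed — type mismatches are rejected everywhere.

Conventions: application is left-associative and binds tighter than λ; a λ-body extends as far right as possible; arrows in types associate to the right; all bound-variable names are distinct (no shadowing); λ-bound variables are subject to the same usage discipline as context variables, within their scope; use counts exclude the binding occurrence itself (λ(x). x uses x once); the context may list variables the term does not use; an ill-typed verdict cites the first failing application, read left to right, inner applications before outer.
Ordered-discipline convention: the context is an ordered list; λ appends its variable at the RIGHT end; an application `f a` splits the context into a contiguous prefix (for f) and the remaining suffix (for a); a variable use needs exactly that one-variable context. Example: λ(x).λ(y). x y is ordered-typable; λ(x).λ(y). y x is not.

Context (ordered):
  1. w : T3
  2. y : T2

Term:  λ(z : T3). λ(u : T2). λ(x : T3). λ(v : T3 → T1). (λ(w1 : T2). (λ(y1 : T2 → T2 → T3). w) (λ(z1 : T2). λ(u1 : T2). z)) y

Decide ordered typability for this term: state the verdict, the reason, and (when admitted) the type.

no — u, x, v, w1, y1, z1, u1 left unused
counts: w ×1; y ×1; z (bound) ×1; u (bound) ×0; x (bound) ×0; v (bound) ×0; w1 (bound) ×0; y1 (bound) ×0; z1 (bound) ×0; u1 (bound) ×0
left-to-right use order: w, z, y
typing: the term checks, with type T3 → T2 → T3 → (T3 → T1) → T3
summary: ordered ✗, linear ✗, affine ✓, relevant ✗, unrestricted ✓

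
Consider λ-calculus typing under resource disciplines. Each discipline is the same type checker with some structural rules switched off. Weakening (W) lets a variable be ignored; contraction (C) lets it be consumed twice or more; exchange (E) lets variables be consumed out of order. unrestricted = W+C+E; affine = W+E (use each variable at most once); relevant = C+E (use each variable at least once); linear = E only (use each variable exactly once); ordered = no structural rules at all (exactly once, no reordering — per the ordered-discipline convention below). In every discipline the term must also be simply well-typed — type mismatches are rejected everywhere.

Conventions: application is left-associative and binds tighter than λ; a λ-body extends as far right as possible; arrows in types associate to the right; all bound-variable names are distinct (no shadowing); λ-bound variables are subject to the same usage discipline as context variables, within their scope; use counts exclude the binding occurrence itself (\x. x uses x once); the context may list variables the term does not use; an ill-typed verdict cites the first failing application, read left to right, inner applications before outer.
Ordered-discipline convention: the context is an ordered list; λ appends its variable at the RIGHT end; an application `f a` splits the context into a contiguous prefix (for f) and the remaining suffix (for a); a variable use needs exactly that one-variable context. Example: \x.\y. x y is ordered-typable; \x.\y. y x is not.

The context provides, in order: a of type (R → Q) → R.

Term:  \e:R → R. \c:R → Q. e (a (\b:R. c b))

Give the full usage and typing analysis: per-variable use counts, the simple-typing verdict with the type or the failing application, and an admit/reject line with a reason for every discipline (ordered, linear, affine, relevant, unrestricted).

use counts: a: 1; e (λ-bound): 1; c (λ-bound): 1; b (λ-bound): 1
use order (left to right): e, a, c, b
typing: well-typed at (R → R) → (R → Q) → R
ordered: ✗, no contiguous prefix/suffix split fits e, a, c, b
linear: ✓, a, e, c, b: one use apiece
affine: ✓, none of a, e, c, b used more than once
relevant: ✓, every one of a, e, c, b appears
unrestricted: ✓, type-checks ((R → R) → (R → Q) → R) and nothing is barred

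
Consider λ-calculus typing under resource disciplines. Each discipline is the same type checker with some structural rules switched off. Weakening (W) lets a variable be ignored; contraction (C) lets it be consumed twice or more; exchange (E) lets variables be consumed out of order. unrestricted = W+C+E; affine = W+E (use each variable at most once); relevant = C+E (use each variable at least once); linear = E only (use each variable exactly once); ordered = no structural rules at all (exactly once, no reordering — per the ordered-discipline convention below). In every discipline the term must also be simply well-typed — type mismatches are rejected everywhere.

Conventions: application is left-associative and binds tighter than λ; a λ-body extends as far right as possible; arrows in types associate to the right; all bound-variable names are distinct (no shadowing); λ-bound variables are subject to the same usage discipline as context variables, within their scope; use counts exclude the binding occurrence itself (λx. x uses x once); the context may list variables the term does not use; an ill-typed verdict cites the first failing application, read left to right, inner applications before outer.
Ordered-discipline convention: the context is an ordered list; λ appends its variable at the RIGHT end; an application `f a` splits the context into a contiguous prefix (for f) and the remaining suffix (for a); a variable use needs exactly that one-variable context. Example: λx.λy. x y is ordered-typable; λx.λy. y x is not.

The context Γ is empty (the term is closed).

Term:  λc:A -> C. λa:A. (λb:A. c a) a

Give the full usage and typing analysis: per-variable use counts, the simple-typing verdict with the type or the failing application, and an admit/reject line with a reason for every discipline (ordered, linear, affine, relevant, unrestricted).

variable uses: c (bound): 1×, a (bound): 2×, b (bound): 0×
left-to-right use order: c, a, a
typing: the term checks, with type (A -> C) -> A -> C
ordered: ✗, repeated use of a ×2; b never used (weakening)
linear: ✗, repeated use of a ×2; b never used (weakening)
affine: ✗, repeated use of a ×2
relevant: ✗, b never used (weakening)
unrestricted: ✓, well-typed at (A -> C) -> A -> C; no restrictions here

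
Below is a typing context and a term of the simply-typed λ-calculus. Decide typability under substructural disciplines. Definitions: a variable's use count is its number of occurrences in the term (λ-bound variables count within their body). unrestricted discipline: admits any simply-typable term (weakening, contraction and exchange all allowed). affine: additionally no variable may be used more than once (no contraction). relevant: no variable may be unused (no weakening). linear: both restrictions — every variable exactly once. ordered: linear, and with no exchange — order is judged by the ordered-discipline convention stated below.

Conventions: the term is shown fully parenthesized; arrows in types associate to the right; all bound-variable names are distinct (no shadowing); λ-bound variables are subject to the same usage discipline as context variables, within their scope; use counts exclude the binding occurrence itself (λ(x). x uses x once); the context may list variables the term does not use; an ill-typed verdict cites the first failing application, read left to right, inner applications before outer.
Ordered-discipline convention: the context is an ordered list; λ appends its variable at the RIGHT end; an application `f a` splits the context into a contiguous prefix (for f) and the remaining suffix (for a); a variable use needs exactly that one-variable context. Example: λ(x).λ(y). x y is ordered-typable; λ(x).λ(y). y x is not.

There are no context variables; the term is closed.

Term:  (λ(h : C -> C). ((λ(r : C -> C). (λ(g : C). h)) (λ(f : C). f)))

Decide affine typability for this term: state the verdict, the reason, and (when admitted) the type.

yes — no duplicate uses among h, r, g, f; term : (C -> C) -> C -> C -> C
use counts: h [bound]: 1; r [bound]: 0; g [bound]: 0; f [bound]: 1
order of uses: h, f
typing: the term checks, with type (C -> C) -> C -> C -> C
per-discipline verdicts: ordered ✗ | linear ✗ | affine ✓ | relevant ✗ | unrestricted ✓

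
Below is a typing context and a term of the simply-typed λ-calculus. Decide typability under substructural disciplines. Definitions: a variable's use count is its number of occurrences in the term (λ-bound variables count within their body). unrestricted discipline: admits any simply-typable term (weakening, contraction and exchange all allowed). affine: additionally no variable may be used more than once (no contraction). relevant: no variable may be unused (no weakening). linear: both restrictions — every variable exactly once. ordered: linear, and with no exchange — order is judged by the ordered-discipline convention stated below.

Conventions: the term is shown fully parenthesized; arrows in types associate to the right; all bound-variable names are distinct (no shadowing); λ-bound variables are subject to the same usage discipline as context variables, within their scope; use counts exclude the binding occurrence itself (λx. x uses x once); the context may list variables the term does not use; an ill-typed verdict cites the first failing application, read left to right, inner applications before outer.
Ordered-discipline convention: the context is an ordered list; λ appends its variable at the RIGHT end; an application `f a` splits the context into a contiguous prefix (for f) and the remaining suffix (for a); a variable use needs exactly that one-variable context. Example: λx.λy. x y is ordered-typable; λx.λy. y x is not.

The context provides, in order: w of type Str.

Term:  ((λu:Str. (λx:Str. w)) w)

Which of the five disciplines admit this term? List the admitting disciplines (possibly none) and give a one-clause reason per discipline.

admitting disciplines: unrestricted
variable uses: w: 2, u [bound]: 0, x [bound]: 0
left-to-right use order: w, w
typing: well-typed — term : Str → Str
ordered: ✗, needs contraction — w ×2; u, x left unused
linear: ✗, needs contraction — w ×2; u, x left unused
affine: ✗, needs contraction — w ×2
relevant: ✗, u, x left unused
unrestricted: ✓, simply typable at Str → Str; W, C, E all held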